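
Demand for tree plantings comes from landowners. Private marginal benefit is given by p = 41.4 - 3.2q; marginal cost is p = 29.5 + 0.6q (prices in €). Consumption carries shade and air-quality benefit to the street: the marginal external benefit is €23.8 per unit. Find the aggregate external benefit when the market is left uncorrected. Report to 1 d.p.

Market equilibrium (private): 29.5 + 0.6q = 41.4 - 3.2q → q_m = 3.1316.
Total external benefit = MEB × q_m = 23.8 × 3.1316 = 74.5321.

€74.5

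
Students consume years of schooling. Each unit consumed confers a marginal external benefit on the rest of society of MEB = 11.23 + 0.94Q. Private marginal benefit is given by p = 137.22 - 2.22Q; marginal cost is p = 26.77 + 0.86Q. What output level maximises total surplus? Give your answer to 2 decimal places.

Q* = 56.86

Social marginal benefit = demand + MEB = 148.45 - 1.28Q.
Set SMB = MC: 148.45 - 1.28Q = 26.77 + 0.86Q → Q* = 56.8598.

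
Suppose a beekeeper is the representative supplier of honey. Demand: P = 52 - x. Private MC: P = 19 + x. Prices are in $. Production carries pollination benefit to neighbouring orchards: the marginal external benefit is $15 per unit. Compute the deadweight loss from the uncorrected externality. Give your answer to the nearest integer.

DWL = $56

Market equilibrium (private): 19 + x = 52 - x → x_m = 16.5000.
Social marginal cost = private MC − MEB = 4 + x.
Set SMC = demand: 4 + x = 52 - x → x* = 24.0000.
Between x* and x_m the wedge demand − SMC runs linearly from 0 to MEB(x_m), so the loss is a triangle.
DWL = ½ × 7.5000 × 15.0000 = 56.2500.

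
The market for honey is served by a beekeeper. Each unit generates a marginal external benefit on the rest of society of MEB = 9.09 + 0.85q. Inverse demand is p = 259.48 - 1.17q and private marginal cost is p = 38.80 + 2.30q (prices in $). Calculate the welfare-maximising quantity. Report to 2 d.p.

q* = 87.70

Social marginal cost = private MC − MEB = 29.71 + 1.45q.
Set SMC = demand: 29.71 + 1.45q = 259.48 - 1.17q → q* = 87.6985.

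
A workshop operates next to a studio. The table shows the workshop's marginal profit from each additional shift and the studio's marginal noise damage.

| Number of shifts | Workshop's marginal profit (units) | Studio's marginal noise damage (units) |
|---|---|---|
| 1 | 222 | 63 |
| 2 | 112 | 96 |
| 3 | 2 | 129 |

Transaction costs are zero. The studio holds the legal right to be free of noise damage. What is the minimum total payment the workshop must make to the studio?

159

Efficient level: marginal profit ≥ marginal noise damage through level 2, so k* = 2.
With the studio holding the right, the workshop must at least compensate total damage at k*: 63 + 96 = 159.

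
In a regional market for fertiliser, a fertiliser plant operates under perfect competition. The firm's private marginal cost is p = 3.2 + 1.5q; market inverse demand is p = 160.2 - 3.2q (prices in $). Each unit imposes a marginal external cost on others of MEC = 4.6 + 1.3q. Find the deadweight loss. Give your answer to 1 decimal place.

Market equilibrium (private): 3.2 + 1.5q = 160.2 - 3.2q → q_m = 33.4043.
Social marginal cost = private MC + MEC = 7.8 + 2.8q.
Set SMC = demand: 7.8 + 2.8q = 160.2 - 3.2q → q* = 25.4000.
Height of the DWL triangle at q_m is SMC(q_m) − demand(q_m) = MEC(q_m) = 48.0255.
DWL = ½ × 8.0043 × 48.0255 = 192.2053.

DWL = $192.2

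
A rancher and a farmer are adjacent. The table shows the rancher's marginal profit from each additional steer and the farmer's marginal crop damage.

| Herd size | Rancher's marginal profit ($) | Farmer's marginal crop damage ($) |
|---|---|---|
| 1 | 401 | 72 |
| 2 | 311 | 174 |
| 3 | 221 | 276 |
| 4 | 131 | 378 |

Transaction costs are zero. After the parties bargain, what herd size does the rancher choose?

Bargaining reaches the level where marginal profit last exceeds marginal crop damage.
That holds through level 2 (311 ≥ 174) but not at 3 (221 < 276).

2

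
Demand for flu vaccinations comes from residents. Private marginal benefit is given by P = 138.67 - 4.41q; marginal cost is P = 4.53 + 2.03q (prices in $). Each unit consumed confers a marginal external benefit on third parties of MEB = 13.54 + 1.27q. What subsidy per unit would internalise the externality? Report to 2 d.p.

Social marginal benefit = demand + MEB = 152.21 - 3.14q.
Set SMB = MC: 152.21 - 3.14q = 4.53 + 2.03q → q* = 28.5648.
The Pigouvian subsidy equals MEB at q*: 13.54 + 1.27×28.5648 = 49.8173.

subsidy = $49.82 per unit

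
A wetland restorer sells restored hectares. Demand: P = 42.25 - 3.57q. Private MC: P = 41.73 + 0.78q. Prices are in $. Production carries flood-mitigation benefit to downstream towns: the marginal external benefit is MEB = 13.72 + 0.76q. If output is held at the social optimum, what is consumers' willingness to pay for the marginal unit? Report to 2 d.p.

Social marginal cost = private MC − MEB = 28.01 + 0.02q.
Set SMC = demand: 28.01 + 0.02q = 42.25 - 3.57q → q* = 3.9666.
Consumer price on the demand curve at q*: 42.25 − 3.57×3.9666 = 28.0892.

P = $28.09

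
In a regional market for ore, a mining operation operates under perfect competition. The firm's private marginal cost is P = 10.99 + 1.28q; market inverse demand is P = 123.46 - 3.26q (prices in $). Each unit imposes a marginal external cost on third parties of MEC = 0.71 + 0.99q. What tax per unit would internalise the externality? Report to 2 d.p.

Social marginal cost = private MC + MEC = 11.70 + 2.27q.
Set SMC = demand: 11.70 + 2.27q = 123.46 - 3.26q → q* = 20.2098.
The Pigouvian tax equals MEC at q*: 0.71 + 0.99×20.2098 = 20.7177.

tax = $20.72 per unit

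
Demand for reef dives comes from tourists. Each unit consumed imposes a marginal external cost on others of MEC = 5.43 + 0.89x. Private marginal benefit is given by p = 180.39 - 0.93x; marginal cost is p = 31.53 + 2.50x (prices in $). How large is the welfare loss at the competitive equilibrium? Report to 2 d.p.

Market equilibrium (private): 31.53 + 2.50x = 180.39 - 0.93x → x_m = 43.3994.
Social marginal benefit = demand − MEC = 174.96 - 1.82x.
Set SMB = MC: 174.96 - 1.82x = 31.53 + 2.50x → x* = 33.2014.
Between x* and x_m the wedge MC − SMB runs linearly from 0 to MEC(x_m), so the loss is a triangle.
DWL = ½ × 10.1980 × 44.0555 = 224.6390.

DWL = $224.64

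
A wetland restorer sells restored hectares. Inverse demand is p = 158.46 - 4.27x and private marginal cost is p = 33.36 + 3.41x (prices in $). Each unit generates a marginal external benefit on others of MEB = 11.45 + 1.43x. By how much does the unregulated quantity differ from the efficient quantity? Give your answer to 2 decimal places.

Market equilibrium (private): 33.36 + 3.41x = 158.46 - 4.27x → x_m = 16.2891.
Social marginal cost = private MC − MEB = 21.91 + 1.98x.
Set SMC = demand: 21.91 + 1.98x = 158.46 - 4.27x → x* = 21.8480.
Gap = |16.2891 − 21.8480| = 5.5589.

5.56 units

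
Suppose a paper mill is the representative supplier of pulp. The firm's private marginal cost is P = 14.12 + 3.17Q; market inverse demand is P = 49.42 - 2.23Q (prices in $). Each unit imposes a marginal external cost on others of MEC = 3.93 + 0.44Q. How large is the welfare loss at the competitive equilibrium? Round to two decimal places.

DWL = $3.97

Market equilibrium (private): 14.12 + 3.17Q = 49.42 - 2.23Q → Q_m = 6.5370.
Social marginal cost = private MC + MEC = 18.05 + 3.61Q.
Set SMC = demand: 18.05 + 3.61Q = 49.42 - 2.23Q → Q* = 5.3716.
The loss is the area between SMC and demand from Q* to Q_m; with linear curves that's a triangle of height MEC(Q_m).
DWL = ½ × 1.1654 × 6.8063 = 3.9660.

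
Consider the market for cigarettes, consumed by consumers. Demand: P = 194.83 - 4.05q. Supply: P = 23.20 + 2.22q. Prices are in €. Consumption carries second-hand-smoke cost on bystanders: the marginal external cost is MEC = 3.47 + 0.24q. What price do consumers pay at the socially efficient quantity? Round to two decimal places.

P = €90.21

Social marginal benefit = demand − MEC = 191.36 - 4.29q.
Set SMB = MC: 191.36 - 4.29q = 23.20 + 2.22q → q* = 25.8310.
Consumer price on the demand curve at q*: 194.83 − 4.05×25.8310 = 90.2145.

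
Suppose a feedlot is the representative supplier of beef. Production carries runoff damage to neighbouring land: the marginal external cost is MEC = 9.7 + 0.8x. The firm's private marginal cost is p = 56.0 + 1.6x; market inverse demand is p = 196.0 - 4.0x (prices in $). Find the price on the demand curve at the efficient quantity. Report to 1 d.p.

Social marginal cost = private MC + MEC = 65.7 + 2.4x.
Set SMC = demand: 65.7 + 2.4x = 196.0 - 4.0x → x* = 20.3594.
Consumer price on the demand curve at x*: 196.0 − 4.0×20.3594 = 114.5624.

P = $114.6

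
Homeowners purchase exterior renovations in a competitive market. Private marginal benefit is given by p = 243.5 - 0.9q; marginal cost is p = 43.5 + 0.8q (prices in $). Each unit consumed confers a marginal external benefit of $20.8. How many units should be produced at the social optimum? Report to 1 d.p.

Social marginal benefit = demand + MEB = 264.3 - 0.9q.
Set SMB = MC: 264.3 - 0.9q = 43.5 + 0.8q → q* = 129.8824.

q* = 129.9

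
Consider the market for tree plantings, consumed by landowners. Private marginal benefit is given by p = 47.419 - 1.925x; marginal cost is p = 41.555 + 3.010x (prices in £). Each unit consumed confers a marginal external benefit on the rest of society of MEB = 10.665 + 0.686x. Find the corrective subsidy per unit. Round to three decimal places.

subsidy = £13.334 per unit

Social marginal benefit = demand + MEB = 58.084 - 1.239x.
Set SMB = MC: 58.084 - 1.239x = 41.555 + 3.010x → x* = 3.8901.
The Pigouvian subsidy equals MEB at x*: 10.665 + 0.686×3.8901 = 13.3336.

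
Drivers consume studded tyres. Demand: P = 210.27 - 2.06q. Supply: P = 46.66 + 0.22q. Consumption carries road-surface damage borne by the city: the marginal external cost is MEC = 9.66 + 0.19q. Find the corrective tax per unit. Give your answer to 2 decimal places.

Social marginal benefit = demand − MEC = 200.61 - 2.25q.
Set SMB = MC: 200.61 - 2.25q = 46.66 + 0.22q → q* = 62.3279.
The Pigouvian tax equals MEC at q*: 9.66 + 0.19×62.3279 = 21.5023.

tax = 21.50 per unit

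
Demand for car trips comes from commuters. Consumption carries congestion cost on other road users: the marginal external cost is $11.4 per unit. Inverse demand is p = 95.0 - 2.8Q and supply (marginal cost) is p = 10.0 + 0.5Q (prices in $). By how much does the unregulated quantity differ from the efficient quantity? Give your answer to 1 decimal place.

3.5 units

Market equilibrium (private): 10.0 + 0.5Q = 95.0 - 2.8Q → Q_m = 25.7576.
Social marginal benefit = demand − MEC = 83.6 - 2.8Q.
Set SMB = MC: 83.6 - 2.8Q = 10.0 + 0.5Q → Q* = 22.3030.
Gap = |25.7576 − 22.3030| = 3.4546.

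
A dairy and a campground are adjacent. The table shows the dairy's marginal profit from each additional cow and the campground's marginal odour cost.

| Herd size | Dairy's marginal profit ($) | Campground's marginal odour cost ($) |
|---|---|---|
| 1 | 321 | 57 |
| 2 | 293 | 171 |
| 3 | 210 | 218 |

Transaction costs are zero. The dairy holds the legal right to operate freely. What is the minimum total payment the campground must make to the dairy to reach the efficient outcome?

$210

Left alone the dairy would choose level 3 (marginal profit stays positive).
Efficient level: k* = 2 (marginal profit ≥ marginal odour cost through 2).
The campground must at least cover the dairy's forgone profit from cutting 3→2: 210 = 210.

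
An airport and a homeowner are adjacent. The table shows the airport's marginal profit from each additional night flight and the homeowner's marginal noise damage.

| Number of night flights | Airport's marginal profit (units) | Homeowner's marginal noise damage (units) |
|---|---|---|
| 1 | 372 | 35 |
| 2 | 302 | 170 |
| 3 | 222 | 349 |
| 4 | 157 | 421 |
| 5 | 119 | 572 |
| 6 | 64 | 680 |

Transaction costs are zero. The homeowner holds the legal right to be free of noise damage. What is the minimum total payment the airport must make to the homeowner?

Efficient level: marginal profit ≥ marginal noise damage through level 2, so k* = 2.
With the homeowner holding the right, the airport must at least compensate total damage at k*: 35 + 170 = 205.

205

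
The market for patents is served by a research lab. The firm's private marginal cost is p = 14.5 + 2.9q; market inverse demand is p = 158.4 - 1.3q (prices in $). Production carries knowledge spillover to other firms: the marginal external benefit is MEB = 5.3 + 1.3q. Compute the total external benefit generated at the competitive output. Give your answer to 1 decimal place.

Market equilibrium (private): 14.5 + 2.9q = 158.4 - 1.3q → q_m = 34.2619.
Total external benefit = ∫₀^{q_m} (5.3 + 1.3q) dq = 5.3×34.2619 + ½×1.3×34.2619² = 944.6086.

$944.6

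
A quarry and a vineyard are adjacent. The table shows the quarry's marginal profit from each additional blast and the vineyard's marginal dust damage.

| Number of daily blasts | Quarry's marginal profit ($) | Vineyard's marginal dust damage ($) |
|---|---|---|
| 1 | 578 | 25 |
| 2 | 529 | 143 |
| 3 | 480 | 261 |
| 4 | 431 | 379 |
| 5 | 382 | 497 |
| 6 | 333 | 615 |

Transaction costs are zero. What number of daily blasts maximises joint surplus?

4

Bargaining reaches the level where marginal profit last exceeds marginal dust damage.
That holds through level 4 (431 ≥ 379) but not at 5 (382 < 497).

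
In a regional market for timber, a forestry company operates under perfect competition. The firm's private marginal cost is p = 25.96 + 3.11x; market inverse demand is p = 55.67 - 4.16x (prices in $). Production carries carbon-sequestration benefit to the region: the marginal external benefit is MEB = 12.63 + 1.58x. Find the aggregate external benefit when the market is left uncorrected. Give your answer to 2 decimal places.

Market equilibrium (private): 25.96 + 3.11x = 55.67 - 4.16x → x_m = 4.0867.
Total external benefit = ∫₀^{x_m} (12.63 + 1.58x) dx = 12.63×4.0867 + ½×1.58×4.0867² = 64.8089.

$64.81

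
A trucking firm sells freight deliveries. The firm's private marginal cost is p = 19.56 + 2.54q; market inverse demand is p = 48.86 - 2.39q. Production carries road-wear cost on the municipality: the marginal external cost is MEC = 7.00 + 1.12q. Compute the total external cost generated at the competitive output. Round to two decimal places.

Market equilibrium (private): 19.56 + 2.54q = 48.86 - 2.39q → q_m = 5.9432.
Total external cost = ∫₀^{q_m} (7.00 + 1.12q) dq = 7.00×5.9432 + ½×1.12×5.9432² = 61.3825.

61.38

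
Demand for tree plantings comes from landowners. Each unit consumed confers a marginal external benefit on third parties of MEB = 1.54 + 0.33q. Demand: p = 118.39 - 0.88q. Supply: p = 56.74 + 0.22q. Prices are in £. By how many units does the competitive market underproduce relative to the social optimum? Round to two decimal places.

Market equilibrium (private): 56.74 + 0.22q = 118.39 - 0.88q → q_m = 56.0455.
Social marginal benefit = demand + MEB = 119.93 - 0.55q.
Set SMB = MC: 119.93 - 0.55q = 56.74 + 0.22q → q* = 82.0649.
Gap = |56.0455 − 82.0649| = 26.0194.

26.02 units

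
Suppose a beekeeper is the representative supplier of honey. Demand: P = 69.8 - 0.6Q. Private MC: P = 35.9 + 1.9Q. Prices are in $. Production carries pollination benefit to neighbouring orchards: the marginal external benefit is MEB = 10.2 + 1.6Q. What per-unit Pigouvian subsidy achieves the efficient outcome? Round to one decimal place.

Social marginal cost = private MC − MEB = 25.7 + 0.3Q.
Set SMC = demand: 25.7 + 0.3Q = 69.8 - 0.6Q → Q* = 49.0000.
The Pigouvian subsidy equals MEB at Q*: 10.2 + 1.6×49.0000 = 88.6000.

subsidy = $88.6 per unit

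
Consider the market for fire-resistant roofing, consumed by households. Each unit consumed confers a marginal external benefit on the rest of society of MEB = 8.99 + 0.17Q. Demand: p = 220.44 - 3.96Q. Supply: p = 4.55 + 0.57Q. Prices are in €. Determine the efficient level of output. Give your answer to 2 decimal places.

Q* = 51.58

Social marginal benefit = demand + MEB = 229.43 - 3.79Q.
Set SMB = MC: 229.43 - 3.79Q = 4.55 + 0.57Q → Q* = 51.5780.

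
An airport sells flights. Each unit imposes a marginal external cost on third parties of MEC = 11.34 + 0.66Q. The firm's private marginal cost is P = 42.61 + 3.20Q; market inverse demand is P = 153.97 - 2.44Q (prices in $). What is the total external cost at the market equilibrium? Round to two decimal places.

$352.56

Market equilibrium (private): 42.61 + 3.20Q = 153.97 - 2.44Q → Q_m = 19.7447.
Total external cost = ∫₀^{Q_m} (11.34 + 0.66Q) dQ = 11.34×19.7447 + ½×0.66×19.7447² = 352.5564.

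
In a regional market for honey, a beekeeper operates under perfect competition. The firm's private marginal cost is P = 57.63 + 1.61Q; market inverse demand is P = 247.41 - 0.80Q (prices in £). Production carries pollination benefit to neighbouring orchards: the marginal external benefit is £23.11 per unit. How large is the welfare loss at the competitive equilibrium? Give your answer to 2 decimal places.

DWL = £110.80

Market equilibrium (private): 57.63 + 1.61Q = 247.41 - 0.80Q → Q_m = 78.7469.
Social marginal cost = private MC − MEB = 34.52 + 1.61Q.
Set SMC = demand: 34.52 + 1.61Q = 247.41 - 0.80Q → Q* = 88.3361.
Height of the DWL triangle at Q_m is demand(Q_m) − SMC(Q_m) = MEB(Q_m) = 23.1100.
DWL = ½ × 9.5892 × 23.1100 = 110.8032.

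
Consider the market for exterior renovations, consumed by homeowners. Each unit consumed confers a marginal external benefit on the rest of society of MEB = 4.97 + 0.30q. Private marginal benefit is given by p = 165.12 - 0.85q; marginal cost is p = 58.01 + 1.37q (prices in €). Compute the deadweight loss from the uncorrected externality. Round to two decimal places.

DWL = €98.46

Market equilibrium (private): 58.01 + 1.37q = 165.12 - 0.85q → q_m = 48.2477.
Social marginal benefit = demand + MEB = 170.09 - 0.55q.
Set SMB = MC: 170.09 - 0.55q = 58.01 + 1.37q → q* = 58.3750.
Height of the DWL triangle at q_m is SMB(q_m) − MC(q_m) = MEB(q_m) = 19.4443.
DWL = ½ × 10.1273 × 19.4443 = 98.4591.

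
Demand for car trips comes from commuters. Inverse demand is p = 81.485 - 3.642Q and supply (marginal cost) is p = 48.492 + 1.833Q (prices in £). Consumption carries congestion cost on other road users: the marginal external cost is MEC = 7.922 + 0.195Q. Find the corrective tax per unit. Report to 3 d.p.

Social marginal benefit = demand − MEC = 73.563 - 3.837Q.
Set SMB = MC: 73.563 - 3.837Q = 48.492 + 1.833Q → Q* = 4.4217.
The Pigouvian tax equals MEC at Q*: 7.922 + 0.195×4.4217 = 8.7842.

tax = £8.784 per unit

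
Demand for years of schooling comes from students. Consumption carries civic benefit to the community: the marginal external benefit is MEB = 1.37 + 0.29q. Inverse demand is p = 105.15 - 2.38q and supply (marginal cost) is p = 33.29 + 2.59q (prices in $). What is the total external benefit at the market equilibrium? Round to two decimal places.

$50.12

Market equilibrium (private): 33.29 + 2.59q = 105.15 - 2.38q → q_m = 14.4588.
Total external benefit = ∫₀^{q_m} (1.37 + 0.29q) dq = 1.37×14.4588 + ½×0.29×14.4588² = 50.1218.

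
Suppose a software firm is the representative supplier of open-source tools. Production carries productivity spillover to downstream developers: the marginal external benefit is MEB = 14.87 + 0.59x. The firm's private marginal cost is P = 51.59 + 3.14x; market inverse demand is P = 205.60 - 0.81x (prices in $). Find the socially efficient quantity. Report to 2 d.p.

Social marginal cost = private MC − MEB = 36.72 + 2.55x.
Set SMC = demand: 36.72 + 2.55x = 205.60 - 0.81x → x* = 50.2619.

x* = 50.26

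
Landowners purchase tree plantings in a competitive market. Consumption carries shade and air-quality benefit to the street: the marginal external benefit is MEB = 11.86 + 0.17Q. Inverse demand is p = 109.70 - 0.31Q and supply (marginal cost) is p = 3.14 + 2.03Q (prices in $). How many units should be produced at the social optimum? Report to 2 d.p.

Social marginal benefit = demand + MEB = 121.56 - 0.14Q.
Set SMB = MC: 121.56 - 0.14Q = 3.14 + 2.03Q → Q* = 54.5714.

Q* = 54.57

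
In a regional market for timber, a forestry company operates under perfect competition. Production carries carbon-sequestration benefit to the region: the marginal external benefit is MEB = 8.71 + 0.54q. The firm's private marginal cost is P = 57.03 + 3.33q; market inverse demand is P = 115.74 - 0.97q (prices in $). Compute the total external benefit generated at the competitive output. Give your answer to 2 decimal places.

$169.25

Market equilibrium (private): 57.03 + 3.33q = 115.74 - 0.97q → q_m = 13.6535.
Total external benefit = ∫₀^{q_m} (8.71 + 0.54q) dq = 8.71×13.6535 + ½×0.54×13.6535² = 169.2549.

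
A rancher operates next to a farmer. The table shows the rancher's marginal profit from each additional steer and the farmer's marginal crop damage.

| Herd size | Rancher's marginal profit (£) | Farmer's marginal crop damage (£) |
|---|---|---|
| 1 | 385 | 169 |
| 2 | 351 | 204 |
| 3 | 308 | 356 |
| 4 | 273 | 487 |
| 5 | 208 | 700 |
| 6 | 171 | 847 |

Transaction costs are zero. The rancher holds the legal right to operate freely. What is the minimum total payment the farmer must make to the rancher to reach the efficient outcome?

£960

Left alone the rancher would choose level 6 (marginal profit stays positive).
Efficient level: k* = 2 (marginal profit ≥ marginal crop damage through 2).
The farmer must at least cover the rancher's forgone profit from cutting 6→2: 308 + 273 + 208 + 171 = 960.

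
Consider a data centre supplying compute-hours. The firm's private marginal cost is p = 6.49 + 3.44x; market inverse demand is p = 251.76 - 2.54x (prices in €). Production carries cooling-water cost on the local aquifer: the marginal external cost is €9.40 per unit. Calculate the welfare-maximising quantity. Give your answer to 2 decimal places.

Social marginal cost = private MC + MEC = 15.89 + 3.44x.
Set SMC = demand: 15.89 + 3.44x = 251.76 - 2.54x → x* = 39.4431.

x* = 39.44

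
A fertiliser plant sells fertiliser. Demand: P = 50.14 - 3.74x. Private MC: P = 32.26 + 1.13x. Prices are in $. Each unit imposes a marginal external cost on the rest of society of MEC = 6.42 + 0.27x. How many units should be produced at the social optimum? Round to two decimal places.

x* = 2.23

Social marginal cost = private MC + MEC = 38.68 + 1.40x.
Set SMC = demand: 38.68 + 1.40x = 50.14 - 3.74x → x* = 2.2296.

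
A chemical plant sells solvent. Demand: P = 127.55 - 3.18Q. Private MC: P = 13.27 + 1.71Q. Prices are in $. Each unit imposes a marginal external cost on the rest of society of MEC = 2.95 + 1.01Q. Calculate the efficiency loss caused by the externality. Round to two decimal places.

Market equilibrium (private): 13.27 + 1.71Q = 127.55 - 3.18Q → Q_m = 23.3701.
Social marginal cost = private MC + MEC = 16.22 + 2.72Q.
Set SMC = demand: 16.22 + 2.72Q = 127.55 - 3.18Q → Q* = 18.8695.
Between Q* and Q_m the wedge SMC − demand runs linearly from 0 to MEC(Q_m), so the loss is a triangle.
DWL = ½ × 4.5006 × 26.5538 = 59.7540.

DWL = $59.75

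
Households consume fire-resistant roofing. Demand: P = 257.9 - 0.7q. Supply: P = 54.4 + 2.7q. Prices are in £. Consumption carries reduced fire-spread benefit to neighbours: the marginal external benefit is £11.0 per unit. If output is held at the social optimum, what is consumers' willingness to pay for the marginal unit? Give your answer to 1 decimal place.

P = £213.7

Social marginal benefit = demand + MEB = 268.9 - 0.7q.
Set SMB = MC: 268.9 - 0.7q = 54.4 + 2.7q → q* = 63.0882.
Consumer price on the demand curve at q*: 257.9 − 0.7×63.0882 = 213.7383.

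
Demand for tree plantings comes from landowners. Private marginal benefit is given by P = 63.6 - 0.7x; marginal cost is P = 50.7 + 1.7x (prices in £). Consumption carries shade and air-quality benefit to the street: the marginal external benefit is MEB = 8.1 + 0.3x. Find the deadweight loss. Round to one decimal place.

DWL = £22.5

Market equilibrium (private): 50.7 + 1.7x = 63.6 - 0.7x → x_m = 5.3750.
Social marginal benefit = demand + MEB = 71.7 - 0.4x.
Set SMB = MC: 71.7 - 0.4x = 50.7 + 1.7x → x* = 10.0000.
The loss is the area between SMB and MC from x* to x_m; with linear curves that's a triangle of height MEB(x_m).
DWL = ½ × 4.6250 × 9.7125 = 22.4602.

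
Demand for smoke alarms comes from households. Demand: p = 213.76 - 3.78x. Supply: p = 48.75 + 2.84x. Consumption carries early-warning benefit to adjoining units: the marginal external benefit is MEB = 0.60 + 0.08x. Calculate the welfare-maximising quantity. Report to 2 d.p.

x* = 25.32

Social marginal benefit = demand + MEB = 214.36 - 3.70x.
Set SMB = MC: 214.36 - 3.70x = 48.75 + 2.84x → x* = 25.3226.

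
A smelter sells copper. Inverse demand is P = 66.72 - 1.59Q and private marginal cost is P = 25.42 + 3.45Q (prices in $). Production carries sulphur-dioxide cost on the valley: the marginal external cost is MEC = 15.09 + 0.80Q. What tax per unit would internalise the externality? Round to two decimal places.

Social marginal cost = private MC + MEC = 40.51 + 4.25Q.
Set SMC = demand: 40.51 + 4.25Q = 66.72 - 1.59Q → Q* = 4.4880.
The Pigouvian tax equals MEC at Q*: 15.09 + 0.80×4.4880 = 18.6804.

tax = $18.68 per unit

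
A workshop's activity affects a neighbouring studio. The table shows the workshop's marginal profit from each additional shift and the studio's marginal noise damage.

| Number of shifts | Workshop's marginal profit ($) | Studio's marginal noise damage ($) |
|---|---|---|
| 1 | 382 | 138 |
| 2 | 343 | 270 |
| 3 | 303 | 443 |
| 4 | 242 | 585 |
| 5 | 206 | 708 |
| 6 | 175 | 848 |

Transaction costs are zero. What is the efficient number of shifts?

2

Bargaining reaches the level where marginal profit last exceeds marginal noise damage.
That holds through level 2 (343 ≥ 270) but not at 3 (303 < 443).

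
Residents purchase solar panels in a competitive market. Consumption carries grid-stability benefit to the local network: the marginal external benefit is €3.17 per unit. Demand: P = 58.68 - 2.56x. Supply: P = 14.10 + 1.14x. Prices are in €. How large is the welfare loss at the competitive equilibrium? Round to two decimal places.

DWL = €1.36

Market equilibrium (private): 14.10 + 1.14x = 58.68 - 2.56x → x_m = 12.0486.
Social marginal benefit = demand + MEB = 61.85 - 2.56x.
Set SMB = MC: 61.85 - 2.56x = 14.10 + 1.14x → x* = 12.9054.
Between x* and x_m the wedge SMB − MC runs linearly from 0 to MEB(x_m), so the loss is a triangle.
DWL = ½ × 0.8568 × 3.1700 = 1.3580.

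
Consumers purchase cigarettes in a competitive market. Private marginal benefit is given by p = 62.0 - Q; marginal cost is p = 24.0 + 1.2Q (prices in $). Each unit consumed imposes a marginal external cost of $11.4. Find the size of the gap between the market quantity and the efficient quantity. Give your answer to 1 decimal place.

Market equilibrium (private): 24.0 + 1.2Q = 62.0 - Q → Q_m = 17.2727.
Social marginal benefit = demand − MEC = 50.6 - Q.
Set SMB = MC: 50.6 - Q = 24.0 + 1.2Q → Q* = 12.0909.
Gap = |17.2727 − 12.0909| = 5.1818.

5.2 units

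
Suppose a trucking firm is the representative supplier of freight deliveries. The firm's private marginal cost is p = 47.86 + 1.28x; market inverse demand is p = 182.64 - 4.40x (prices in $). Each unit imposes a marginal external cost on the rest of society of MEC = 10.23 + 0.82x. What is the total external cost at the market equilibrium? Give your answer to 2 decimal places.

$473.60

Market equilibrium (private): 47.86 + 1.28x = 182.64 - 4.40x → x_m = 23.7289.
Total external cost = ∫₀^{x_m} (10.23 + 0.82x) dx = 10.23×23.7289 + ½×0.82×23.7289² = 473.6015.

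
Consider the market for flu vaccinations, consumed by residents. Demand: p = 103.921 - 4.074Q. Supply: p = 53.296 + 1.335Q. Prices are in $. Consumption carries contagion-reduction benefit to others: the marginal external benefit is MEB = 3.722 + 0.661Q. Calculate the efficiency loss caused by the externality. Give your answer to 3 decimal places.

Market equilibrium (private): 53.296 + 1.335Q = 103.921 - 4.074Q → Q_m = 9.3594.
Social marginal benefit = demand + MEB = 107.643 - 3.413Q.
Set SMB = MC: 107.643 - 3.413Q = 53.296 + 1.335Q → Q* = 11.4463.
The loss is the area between SMB and MC from Q* to Q_m; with linear curves that's a triangle of height MEB(Q_m).
DWL = ½ × 2.0869 × 9.9086 = 10.3391.

DWL = $10.339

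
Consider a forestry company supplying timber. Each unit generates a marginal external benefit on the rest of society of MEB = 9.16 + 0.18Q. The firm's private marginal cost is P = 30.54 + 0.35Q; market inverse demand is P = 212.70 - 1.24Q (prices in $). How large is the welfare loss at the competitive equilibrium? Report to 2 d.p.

Market equilibrium (private): 30.54 + 0.35Q = 212.70 - 1.24Q → Q_m = 114.5660.
Social marginal cost = private MC − MEB = 21.38 + 0.17Q.
Set SMC = demand: 21.38 + 0.17Q = 212.70 - 1.24Q → Q* = 135.6879.
The loss is the area between SMC and demand from Q* to Q_m; with linear curves that's a triangle of height MEB(Q_m).
DWL = ½ × 21.1219 × 29.7819 = 314.5252.

DWL = $314.53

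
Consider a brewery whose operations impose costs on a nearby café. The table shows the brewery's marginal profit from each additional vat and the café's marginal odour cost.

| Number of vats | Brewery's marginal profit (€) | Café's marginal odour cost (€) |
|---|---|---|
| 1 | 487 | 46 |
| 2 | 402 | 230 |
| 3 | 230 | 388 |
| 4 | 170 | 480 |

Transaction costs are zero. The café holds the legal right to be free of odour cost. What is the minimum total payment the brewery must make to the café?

Efficient level: marginal profit ≥ marginal odour cost through level 2, so k* = 2.
With the café holding the right, the brewery must at least compensate total damage at k*: 46 + 230 = 276.

€276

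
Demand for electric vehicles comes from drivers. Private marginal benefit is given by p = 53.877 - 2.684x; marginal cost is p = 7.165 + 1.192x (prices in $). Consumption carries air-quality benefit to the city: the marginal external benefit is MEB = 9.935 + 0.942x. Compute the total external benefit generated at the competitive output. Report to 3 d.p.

Market equilibrium (private): 7.165 + 1.192x = 53.877 - 2.684x → x_m = 12.0516.
Total external benefit = ∫₀^{x_m} (9.935 + 0.942x) dx = 9.935×12.0516 + ½×0.942×12.0516² = 188.1412.

$188.141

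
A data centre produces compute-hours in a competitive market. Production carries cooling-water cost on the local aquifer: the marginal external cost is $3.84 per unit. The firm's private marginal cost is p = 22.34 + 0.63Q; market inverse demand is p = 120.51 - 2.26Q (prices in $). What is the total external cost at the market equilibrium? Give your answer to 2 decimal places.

$130.44

Market equilibrium (private): 22.34 + 0.63Q = 120.51 - 2.26Q → Q_m = 33.9689.
Total external cost = MEC × Q_m = 3.84 × 33.9689 = 130.4406.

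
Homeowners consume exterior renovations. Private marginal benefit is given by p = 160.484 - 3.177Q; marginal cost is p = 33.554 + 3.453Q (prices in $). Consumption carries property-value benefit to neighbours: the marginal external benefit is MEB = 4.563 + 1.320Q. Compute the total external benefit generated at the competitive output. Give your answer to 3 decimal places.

Market equilibrium (private): 33.554 + 3.453Q = 160.484 - 3.177Q → Q_m = 19.1448.
Total external benefit = ∫₀^{Q_m} (4.563 + 1.320Q) dQ = 4.563×19.1448 + ½×1.320×19.1448² = 329.2631.

$329.263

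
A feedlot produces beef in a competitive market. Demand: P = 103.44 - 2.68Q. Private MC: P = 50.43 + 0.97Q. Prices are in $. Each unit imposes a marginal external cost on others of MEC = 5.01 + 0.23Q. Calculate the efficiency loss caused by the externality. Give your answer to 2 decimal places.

DWL = $8.99

Market equilibrium (private): 50.43 + 0.97Q = 103.44 - 2.68Q → Q_m = 14.5233.
Social marginal cost = private MC + MEC = 55.44 + 1.20Q.
Set SMC = demand: 55.44 + 1.20Q = 103.44 - 2.68Q → Q* = 12.3711.
Between Q* and Q_m the wedge SMC − demand runs linearly from 0 to MEC(Q_m), so the loss is a triangle.
DWL = ½ × 2.1522 × 8.3504 = 8.9859.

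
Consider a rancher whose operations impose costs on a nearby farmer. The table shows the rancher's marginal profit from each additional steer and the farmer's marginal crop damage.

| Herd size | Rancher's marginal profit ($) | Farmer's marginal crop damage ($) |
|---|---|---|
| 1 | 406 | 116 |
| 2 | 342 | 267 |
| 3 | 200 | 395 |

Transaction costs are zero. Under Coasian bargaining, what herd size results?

Bargaining reaches the level where marginal profit last exceeds marginal crop damage.
That holds through level 2 (342 ≥ 267) but not at 3 (200 < 395).

2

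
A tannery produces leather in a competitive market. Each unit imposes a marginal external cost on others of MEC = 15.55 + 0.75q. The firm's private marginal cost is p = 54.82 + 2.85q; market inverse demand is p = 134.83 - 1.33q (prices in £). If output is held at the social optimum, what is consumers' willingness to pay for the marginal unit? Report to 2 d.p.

P = £117.44

Social marginal cost = private MC + MEC = 70.37 + 3.60q.
Set SMC = demand: 70.37 + 3.60q = 134.83 - 1.33q → q* = 13.0751.
Consumer price on the demand curve at q*: 134.83 − 1.33×13.0751 = 117.4401.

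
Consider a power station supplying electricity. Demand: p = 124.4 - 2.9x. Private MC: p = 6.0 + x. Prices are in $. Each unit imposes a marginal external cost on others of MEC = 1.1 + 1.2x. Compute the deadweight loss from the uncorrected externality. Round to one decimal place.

DWL = $138.1

Market equilibrium (private): 6.0 + x = 124.4 - 2.9x → x_m = 30.3590.
Social marginal cost = private MC + MEC = 7.1 + 2.2x.
Set SMC = demand: 7.1 + 2.2x = 124.4 - 2.9x → x* = 23.0000.
Between x* and x_m the wedge SMC − demand runs linearly from 0 to MEC(x_m), so the loss is a triangle.
DWL = ½ × 7.3590 × 37.5308 = 138.0946.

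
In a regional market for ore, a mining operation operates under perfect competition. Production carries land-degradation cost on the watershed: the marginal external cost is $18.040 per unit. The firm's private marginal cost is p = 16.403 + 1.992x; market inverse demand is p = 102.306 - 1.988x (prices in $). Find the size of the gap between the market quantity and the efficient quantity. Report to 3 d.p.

Market equilibrium (private): 16.403 + 1.992x = 102.306 - 1.988x → x_m = 21.5837.
Social marginal cost = private MC + MEC = 34.443 + 1.992x.
Set SMC = demand: 34.443 + 1.992x = 102.306 - 1.988x → x* = 17.0510.
Gap = |21.5837 − 17.0510| = 4.5327.

4.533 units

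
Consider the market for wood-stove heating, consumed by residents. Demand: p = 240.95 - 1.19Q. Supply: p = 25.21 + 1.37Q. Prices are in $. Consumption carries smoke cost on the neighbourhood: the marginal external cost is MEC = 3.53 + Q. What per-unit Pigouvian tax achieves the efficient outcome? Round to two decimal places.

Social marginal benefit = demand − MEC = 237.42 - 2.19Q.
Set SMB = MC: 237.42 - 2.19Q = 25.21 + 1.37Q → Q* = 59.6096.
The Pigouvian tax equals MEC at Q*: 3.53 + 1.00×59.6096 = 63.1396.

tax = $63.14 per unit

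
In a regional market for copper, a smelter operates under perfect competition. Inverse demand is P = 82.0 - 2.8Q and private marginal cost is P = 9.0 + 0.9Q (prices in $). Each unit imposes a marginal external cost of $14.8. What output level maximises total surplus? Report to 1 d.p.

Social marginal cost = private MC + MEC = 23.8 + 0.9Q.
Set SMC = demand: 23.8 + 0.9Q = 82.0 - 2.8Q → Q* = 15.7297.

Q* = 15.7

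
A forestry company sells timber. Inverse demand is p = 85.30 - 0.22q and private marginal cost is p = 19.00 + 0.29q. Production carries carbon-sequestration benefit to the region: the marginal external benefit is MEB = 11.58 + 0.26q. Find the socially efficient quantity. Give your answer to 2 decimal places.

Social marginal cost = private MC − MEB = 7.42 + 0.03q.
Set SMC = demand: 7.42 + 0.03q = 85.30 - 0.22q → q* = 311.5200.

q* = 311.52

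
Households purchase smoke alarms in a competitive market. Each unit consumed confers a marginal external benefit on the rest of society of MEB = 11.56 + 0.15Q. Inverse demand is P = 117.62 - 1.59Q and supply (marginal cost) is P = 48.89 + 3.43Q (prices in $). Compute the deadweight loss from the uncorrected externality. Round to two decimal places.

Market equilibrium (private): 48.89 + 3.43Q = 117.62 - 1.59Q → Q_m = 13.6912.
Social marginal benefit = demand + MEB = 129.18 - 1.44Q.
Set SMB = MC: 129.18 - 1.44Q = 48.89 + 3.43Q → Q* = 16.4867.
The loss is the area between SMB and MC from Q* to Q_m; with linear curves that's a triangle of height MEB(Q_m).
DWL = ½ × 2.7955 × 13.6137 = 19.0285.

DWL = $19.03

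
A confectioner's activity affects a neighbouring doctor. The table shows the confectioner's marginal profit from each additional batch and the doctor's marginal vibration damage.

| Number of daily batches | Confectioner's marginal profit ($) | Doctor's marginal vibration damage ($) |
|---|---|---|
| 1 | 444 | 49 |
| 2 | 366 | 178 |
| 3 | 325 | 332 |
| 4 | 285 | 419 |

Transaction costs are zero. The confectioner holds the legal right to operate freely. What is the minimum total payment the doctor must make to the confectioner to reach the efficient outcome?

Left alone the confectioner would choose level 4 (marginal profit stays positive).
Efficient level: k* = 2 (marginal profit ≥ marginal vibration damage through 2).
The doctor must at least cover the confectioner's forgone profit from cutting 4→2: 325 + 285 = 610.

$610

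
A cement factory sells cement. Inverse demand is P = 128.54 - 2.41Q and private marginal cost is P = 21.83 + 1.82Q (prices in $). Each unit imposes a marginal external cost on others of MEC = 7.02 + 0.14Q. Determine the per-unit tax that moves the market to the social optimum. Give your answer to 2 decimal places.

tax = $10.21 per unit

Social marginal cost = private MC + MEC = 28.85 + 1.96Q.
Set SMC = demand: 28.85 + 1.96Q = 128.54 - 2.41Q → Q* = 22.8124.
The Pigouvian tax equals MEC at Q*: 7.02 + 0.14×22.8124 = 10.2137.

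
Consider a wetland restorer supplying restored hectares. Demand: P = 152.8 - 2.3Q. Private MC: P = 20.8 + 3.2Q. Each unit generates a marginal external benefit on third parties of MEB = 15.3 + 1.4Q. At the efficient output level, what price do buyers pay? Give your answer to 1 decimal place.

Social marginal cost = private MC − MEB = 5.5 + 1.8Q.
Set SMC = demand: 5.5 + 1.8Q = 152.8 - 2.3Q → Q* = 35.9268.
Consumer price on the demand curve at Q*: 152.8 − 2.3×35.9268 = 70.1684.

P = 70.2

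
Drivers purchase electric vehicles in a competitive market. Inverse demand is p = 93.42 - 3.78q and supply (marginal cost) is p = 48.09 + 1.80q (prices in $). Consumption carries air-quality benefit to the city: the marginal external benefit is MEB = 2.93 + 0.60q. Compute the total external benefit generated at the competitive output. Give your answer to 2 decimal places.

$43.60

Market equilibrium (private): 48.09 + 1.80q = 93.42 - 3.78q → q_m = 8.1237.
Total external benefit = ∫₀^{q_m} (2.93 + 0.60q) dq = 2.93×8.1237 + ½×0.60×8.1237² = 43.6008.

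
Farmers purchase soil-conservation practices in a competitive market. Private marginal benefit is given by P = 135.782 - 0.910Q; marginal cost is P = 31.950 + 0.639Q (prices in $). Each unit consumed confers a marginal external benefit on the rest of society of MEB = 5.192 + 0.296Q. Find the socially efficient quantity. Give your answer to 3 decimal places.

Q* = 87.010

Social marginal benefit = demand + MEB = 140.974 - 0.614Q.
Set SMB = MC: 140.974 - 0.614Q = 31.950 + 0.639Q → Q* = 87.0104.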